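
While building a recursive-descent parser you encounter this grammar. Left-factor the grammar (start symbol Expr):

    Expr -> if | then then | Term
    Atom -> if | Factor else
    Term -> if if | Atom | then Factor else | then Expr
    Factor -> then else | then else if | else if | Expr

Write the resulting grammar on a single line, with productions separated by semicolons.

Term has alternatives sharing prefix 'then': factor to Term → then Term1 with Term1 → Factor else | Expr.
Factor has alternatives sharing prefix 'then else': factor to Factor → then else Factor1 with Factor1 → ε | if.

Expr -> if | then then | Term; Atom -> if | Factor else; Term -> if if | Atom | then Term1; Factor -> else if | Expr | then else Factor1; Term1 -> Factor else | Expr; Factor1 -> ε | if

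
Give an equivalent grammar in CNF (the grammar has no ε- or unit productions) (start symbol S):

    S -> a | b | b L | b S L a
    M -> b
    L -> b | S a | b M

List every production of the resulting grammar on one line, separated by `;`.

Introduce a nonterminal for each terminal appearing in a rule of length ≥ 2: X1 → b, X2 → a.
Binarize each right-hand side of length ≥ 3 by chaining fresh nonterminals (Y1, Y2, …): affected rules were S → X1 S L X2.

S -> a | b | X1 L | X1 Y1; M -> b; L -> b | S X2 | X1 M; X1 -> b; X2 -> a; Y1 -> S Y2; Y2 -> L X2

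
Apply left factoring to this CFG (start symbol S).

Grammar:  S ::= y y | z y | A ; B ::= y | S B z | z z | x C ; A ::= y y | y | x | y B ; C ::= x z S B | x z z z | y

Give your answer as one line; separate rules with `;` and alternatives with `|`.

S ::= y y | z y | A; B ::= y | S B z | z z | x C; A ::= x | y A'; C ::= y | x z C'; A' ::= y | epsilon | B; C' ::= S B | z z

A has alternatives sharing prefix 'y': factor to A → y A' with A' → y | ε | B.
C has alternatives sharing prefix 'x z': factor to C → x z C' with C' → S B | z z.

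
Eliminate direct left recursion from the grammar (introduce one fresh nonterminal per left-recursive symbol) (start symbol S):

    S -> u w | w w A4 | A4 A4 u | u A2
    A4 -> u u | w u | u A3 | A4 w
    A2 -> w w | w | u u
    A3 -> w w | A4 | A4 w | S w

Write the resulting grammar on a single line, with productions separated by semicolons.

A4 is directly left-recursive.
For A4: α = {w}, β = {u u, w u, u A3}. Rewrite as A4 → β A4' and A4' → α A4' | ε.

S -> u w | w w A4 | A4 A4 u | u A2; A4 -> u u A4' | w u A4' | u A3 A4'; A2 -> w w | w | u u; A3 -> w w | A4 | A4 w | S w; A4' -> w A4' | ε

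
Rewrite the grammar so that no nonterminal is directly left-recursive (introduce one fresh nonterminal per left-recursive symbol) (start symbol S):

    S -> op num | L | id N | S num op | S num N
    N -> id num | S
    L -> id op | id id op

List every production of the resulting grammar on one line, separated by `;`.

S -> op num S' | L S' | id N S'; N -> id num | S; L -> id op | id id op; S' -> num op S' | num N S' | eps

S is directly left-recursive.
For S: α = {num op, num N}, β = {op num, L, id N}. Rewrite as S → β S' and S' → α S' | ε.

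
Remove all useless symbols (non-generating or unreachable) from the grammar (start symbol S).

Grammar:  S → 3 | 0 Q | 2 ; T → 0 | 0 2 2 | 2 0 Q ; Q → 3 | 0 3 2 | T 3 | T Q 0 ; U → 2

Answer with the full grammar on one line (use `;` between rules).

Generating nonterminals: {Q, S, T, U}.
Reachable from S after that: {Q, S, T}.
Removed useless symbols: {U} and every production mentioning them.

S → 3 | 0 Q | 2; T → 0 | 0 2 2 | 2 0 Q; Q → 3 | 0 3 2 | T 3 | T Q 0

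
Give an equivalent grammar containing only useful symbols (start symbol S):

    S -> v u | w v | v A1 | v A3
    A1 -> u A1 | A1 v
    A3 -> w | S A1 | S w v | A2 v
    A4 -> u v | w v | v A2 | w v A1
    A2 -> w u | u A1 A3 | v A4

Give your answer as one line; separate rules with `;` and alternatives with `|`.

S -> v u | w v | v A3; A3 -> w | S w v | A2 v; A4 -> u v | w v | v A2; A2 -> w u | v A4

Generating nonterminals: {A2, A3, A4, S}.
Reachable from S after that: {A2, A3, A4, S}.
Removed useless symbols: {A1} and every production mentioning them.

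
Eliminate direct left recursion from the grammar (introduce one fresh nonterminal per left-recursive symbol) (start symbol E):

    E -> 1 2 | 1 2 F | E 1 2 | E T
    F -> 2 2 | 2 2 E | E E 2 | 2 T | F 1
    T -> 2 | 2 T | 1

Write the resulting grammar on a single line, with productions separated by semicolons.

Left recursion appears on E, F.
For E: α = {1 2, T}, β = {1 2, 1 2 F}. Rewrite as E → β E' and E' → α E' | ε.
For F: α = {1}, β = {2 2, 2 2 E, E E 2, 2 T}. Rewrite as F → β F' and F' → α F' | ε.

E -> 1 2 E' | 1 2 F E'; F -> 2 2 F' | 2 2 E F' | E E 2 F' | 2 T F'; T -> 2 | 2 T | 1; E' -> 1 2 E' | T E' | epsilon; F' -> 1 F' | epsilon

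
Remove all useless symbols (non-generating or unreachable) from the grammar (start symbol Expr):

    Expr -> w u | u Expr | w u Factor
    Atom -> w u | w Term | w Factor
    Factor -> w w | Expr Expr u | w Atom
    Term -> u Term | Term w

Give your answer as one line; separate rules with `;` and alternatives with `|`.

Expr -> w u | u Expr | w u Factor; Atom -> w u | w Factor; Factor -> w w | Expr Expr u | w Atom

Generating nonterminals: {Atom, Expr, Factor}.
Reachable from Expr after that: {Atom, Expr, Factor}.
Removed useless symbols: {Term} and every production mentioning them.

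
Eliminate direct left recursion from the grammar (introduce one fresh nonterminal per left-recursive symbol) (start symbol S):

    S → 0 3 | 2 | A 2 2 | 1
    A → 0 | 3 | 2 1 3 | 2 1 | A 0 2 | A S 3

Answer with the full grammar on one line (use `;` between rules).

Left recursion appears on A.
For A: α = {0 2, S 3}, β = {0, 3, 2 1 3, 2 1}. Rewrite as A → β A' and A' → α A' | ε.

S → 0 3 | 2 | A 2 2 | 1; A → 0 A' | 3 A' | 2 1 3 A' | 2 1 A'; A' → 0 2 A' | S 3 A' | ε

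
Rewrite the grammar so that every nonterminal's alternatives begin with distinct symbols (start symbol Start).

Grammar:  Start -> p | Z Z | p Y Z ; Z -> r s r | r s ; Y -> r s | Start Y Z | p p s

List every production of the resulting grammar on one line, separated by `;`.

Start -> Z Z | p Start1; Z -> r s Z1; Y -> r s | Start Y Z | p p s; Start1 -> epsilon | Y Z; Z1 -> r | epsilon

Start has alternatives sharing prefix 'p': factor to Start → p Start1 with Start1 → ε | Y Z.
Z has alternatives sharing prefix 'r s': factor to Z → r s Z1 with Z1 → r | ε.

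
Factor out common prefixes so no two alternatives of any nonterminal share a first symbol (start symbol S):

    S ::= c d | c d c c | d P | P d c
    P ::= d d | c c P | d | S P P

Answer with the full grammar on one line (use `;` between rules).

S ::= d P | P d c | c d S'; P ::= c c P | S P P | d P'; S' ::= ε | c c; P' ::= d | ε

S has alternatives sharing prefix 'c d': factor to S → c d S' with S' → ε | c c.
P has alternatives sharing prefix 'd': factor to P → d P' with P' → d | ε.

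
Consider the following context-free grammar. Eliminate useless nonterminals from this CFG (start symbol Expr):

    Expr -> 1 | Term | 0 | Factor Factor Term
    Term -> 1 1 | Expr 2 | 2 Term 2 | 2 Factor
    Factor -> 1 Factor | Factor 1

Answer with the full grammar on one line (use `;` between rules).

Expr -> 1 | Term | 0; Term -> 1 1 | Expr 2 | 2 Term 2

Generating nonterminals: {Expr, Term}.
Reachable from Expr after that: {Expr, Term}.
Removed useless symbols: {Factor} and every production mentioning them.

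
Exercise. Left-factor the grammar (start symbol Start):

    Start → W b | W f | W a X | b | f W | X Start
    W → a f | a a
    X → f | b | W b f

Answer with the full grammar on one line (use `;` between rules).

Start has alternatives sharing prefix 'W': factor to Start → W Start1 with Start1 → b | f | a X.
W has alternatives sharing prefix 'a': factor to W → a W1 with W1 → f | a.

Start → b | f W | X Start | W Start1; W → a W1; X → f | b | W b f; Start1 → b | f | a X; W1 → f | a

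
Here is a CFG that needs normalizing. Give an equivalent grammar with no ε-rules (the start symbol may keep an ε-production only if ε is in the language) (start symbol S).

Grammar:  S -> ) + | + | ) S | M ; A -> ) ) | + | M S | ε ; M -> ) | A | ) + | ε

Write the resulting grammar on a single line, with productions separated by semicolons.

S -> ) + | + | ) S | ) | M | ε; A -> ) ) | + | M S | M | S; M -> ) | A | ) +

Nullable set = {A, M, S}.
ε ∈ L(G) since S is nullable, so keep S → ε.
Expand every rule over subsets of its nullable positions: S → ) S gives ) S | ). A → M S gives M S | M | S.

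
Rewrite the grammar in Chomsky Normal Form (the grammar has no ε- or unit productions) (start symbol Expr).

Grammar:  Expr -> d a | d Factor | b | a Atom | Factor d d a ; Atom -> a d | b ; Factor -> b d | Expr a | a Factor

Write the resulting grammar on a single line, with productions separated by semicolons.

Introduce a nonterminal for each terminal appearing in a rule of length ≥ 2: X1 → d, X2 → a, X3 → b.
Binarize each right-hand side of length ≥ 3 by chaining fresh nonterminals (Y1, Y2, …): affected rules were Expr → Factor X1 X1 X2.

Expr -> X1 X2 | X1 Factor | b | X2 Atom | Factor Y1; Atom -> X2 X1 | b; Factor -> X3 X1 | Expr X2 | X2 Factor; X1 -> d; X2 -> a; X3 -> b; Y1 -> X1 Y2; Y2 -> X1 X2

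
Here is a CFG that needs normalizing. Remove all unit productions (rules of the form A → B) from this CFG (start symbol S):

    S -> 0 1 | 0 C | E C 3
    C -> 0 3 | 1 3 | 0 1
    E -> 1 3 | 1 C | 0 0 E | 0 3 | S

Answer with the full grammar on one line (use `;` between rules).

Unit pairs: E ⇒* {S}.
For each unit pair (A, B), copy every non-unit production of B to A, then drop all unit productions.

S -> 0 1 | 0 C | E C 3; C -> 0 3 | 1 3 | 0 1; E -> 1 3 | 1 C | 0 0 E | 0 3 | 0 1 | 0 C | E C 3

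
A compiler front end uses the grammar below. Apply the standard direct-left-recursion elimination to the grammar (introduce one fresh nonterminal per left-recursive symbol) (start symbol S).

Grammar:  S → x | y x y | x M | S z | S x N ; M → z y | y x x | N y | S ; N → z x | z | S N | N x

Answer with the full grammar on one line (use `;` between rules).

S → x S' | y x y S' | x M S'; M → z y | y x x | N y | S; N → z x N' | z N' | S N N'; S' → z S' | x N S' | eps; N' → x N' | eps

S, N are directly left-recursive.
For S: α = {z, x N}, β = {x, y x y, x M}. Rewrite as S → β S' and S' → α S' | ε.
For N: α = {x}, β = {z x, z, S N}. Rewrite as N → β N' and N' → α N' | ε.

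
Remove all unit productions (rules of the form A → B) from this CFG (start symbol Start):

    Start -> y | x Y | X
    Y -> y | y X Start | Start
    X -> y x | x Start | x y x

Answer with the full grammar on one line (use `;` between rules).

Start -> y | x Y | y x | x Start | x y x; Y -> y | x Y | y x | x Start | x y x | y X Start; X -> y x | x Start | x y x

Unit pairs: Start ⇒* {X}; Y ⇒* {Start, X}.
For every A with A ⇒* B via unit rules, add B's non-unit alternatives to A; then delete every rule of the form X → Y.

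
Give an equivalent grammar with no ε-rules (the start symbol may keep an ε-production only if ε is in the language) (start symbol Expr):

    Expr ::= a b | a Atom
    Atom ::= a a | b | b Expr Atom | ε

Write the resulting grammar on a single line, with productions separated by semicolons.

Nullable set = {Atom}.
ε ∉ L(G), so no ε-production is kept.
Add the nullable-subset variants: Expr → a Atom gives a Atom | a. Atom → b Expr Atom gives b Expr Atom | b Expr.

Expr ::= a b | a Atom | a; Atom ::= a a | b | b Expr Atom | b Expr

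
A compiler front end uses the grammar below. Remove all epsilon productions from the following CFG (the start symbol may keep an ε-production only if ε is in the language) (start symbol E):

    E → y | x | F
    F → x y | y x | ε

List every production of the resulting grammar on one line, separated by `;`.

Nullable set = {E, F}.
ε ∈ L(G) since E is nullable, so keep E → ε.

E → y | x | F | ε; F → x y | y x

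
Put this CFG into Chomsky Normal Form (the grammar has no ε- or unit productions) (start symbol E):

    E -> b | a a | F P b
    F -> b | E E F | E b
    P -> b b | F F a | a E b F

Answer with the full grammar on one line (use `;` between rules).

Introduce a nonterminal for each terminal appearing in a rule of length ≥ 2: X1 → a, X2 → b.
Binarize each right-hand side of length ≥ 3 by chaining fresh nonterminals (Y1, Y2, …): affected rules were E → F P X2; F → E E F; P → F F X1; P → X1 E X2 F.

E -> b | X1 X1 | F Y1; F -> b | E Y2 | E X2; P -> X2 X2 | F Y3 | X1 Y4; X1 -> a; X2 -> b; Y1 -> P X2; Y2 -> E F; Y3 -> F X1; Y4 -> E Y5; Y5 -> X2 F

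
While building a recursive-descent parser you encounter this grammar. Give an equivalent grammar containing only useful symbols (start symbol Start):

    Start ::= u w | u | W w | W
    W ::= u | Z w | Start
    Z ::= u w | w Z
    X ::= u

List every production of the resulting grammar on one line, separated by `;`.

Generating nonterminals: {Start, W, X, Z}.
Reachable from Start after that: {Start, W, Z}.
Removed useless symbols: {X} and every production mentioning them.

Start ::= u w | u | W w | W; W ::= u | Z w | Start; Z ::= u w | w Z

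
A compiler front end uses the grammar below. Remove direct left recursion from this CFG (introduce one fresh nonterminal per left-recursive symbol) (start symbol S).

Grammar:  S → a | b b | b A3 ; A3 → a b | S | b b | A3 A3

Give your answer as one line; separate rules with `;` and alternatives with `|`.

S → a | b b | b A3; A3 → a b A3' | S A3' | b b A3'; A3' → A3 A3' | ε

Directly left-recursive nonterminal: A3.
For A3: α = {A3}, β = {a b, S, b b}. Rewrite as A3 → β A3' and A3' → α A3' | ε.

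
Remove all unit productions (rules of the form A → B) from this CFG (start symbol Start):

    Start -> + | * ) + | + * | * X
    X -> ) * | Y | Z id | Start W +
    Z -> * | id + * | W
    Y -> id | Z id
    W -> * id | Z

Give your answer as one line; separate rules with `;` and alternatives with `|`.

Unit pairs: W ⇒* {Z}; X ⇒* {Y}; Z ⇒* {W}.
For each unit pair (A, B), copy every non-unit production of B to A, then drop all unit productions.

Start -> + | * ) + | + * | * X; X -> ) * | Z id | Start W + | id; Z -> * | id + * | * id; Y -> id | Z id; W -> * | id + * | * id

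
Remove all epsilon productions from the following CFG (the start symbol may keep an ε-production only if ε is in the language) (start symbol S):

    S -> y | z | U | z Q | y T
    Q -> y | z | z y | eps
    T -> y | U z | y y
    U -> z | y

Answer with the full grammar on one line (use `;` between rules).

S -> y | z | U | z Q | y T; Q -> y | z | z y; T -> y | U z | y y; U -> z | y

Nullable nonterminals: {Q}.
ε ∉ L(G), so no ε-production is kept.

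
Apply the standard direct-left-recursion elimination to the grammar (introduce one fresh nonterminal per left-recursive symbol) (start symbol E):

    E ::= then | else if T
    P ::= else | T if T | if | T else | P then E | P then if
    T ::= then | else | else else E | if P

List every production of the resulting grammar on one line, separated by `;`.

E ::= then | else if T; P ::= else P' | T if T P' | if P' | T else P'; T ::= then | else | else else E | if P; P' ::= then E P' | then if P' | eps

Directly left-recursive nonterminal: P.
For P: α = {then E, then if}, β = {else, T if T, if, T else}. Rewrite as P → β P' and P' → α P' | ε.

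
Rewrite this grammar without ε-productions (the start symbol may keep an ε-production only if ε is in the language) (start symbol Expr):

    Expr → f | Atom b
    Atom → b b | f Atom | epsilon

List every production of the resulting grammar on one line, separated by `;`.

Expr → f | Atom b | b; Atom → b b | f Atom | f

The nullable symbols are {Atom}.
ε ∉ L(G), so no ε-production is kept.
For each production, add variants omitting each subset of nullable occurrences: Expr → Atom b gives Atom b | b. Atom → f Atom gives f Atom | f.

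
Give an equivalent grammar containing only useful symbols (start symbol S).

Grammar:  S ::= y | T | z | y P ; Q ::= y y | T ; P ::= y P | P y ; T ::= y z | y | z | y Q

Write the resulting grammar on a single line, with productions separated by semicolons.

S ::= y | T | z; Q ::= y y | T; T ::= y z | y | z | y Q

Generating nonterminals: {Q, S, T}.
Reachable from S after that: {Q, S, T}.
Removed useless symbols: {P} and every production mentioning them.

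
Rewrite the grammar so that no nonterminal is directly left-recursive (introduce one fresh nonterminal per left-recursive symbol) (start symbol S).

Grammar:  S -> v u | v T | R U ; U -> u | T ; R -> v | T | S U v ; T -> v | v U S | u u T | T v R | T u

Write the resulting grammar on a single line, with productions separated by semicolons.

Directly left-recursive nonterminal: T.
For T: α = {v R, u}, β = {v, v U S, u u T}. Rewrite as T → β T' and T' → α T' | ε.

S -> v u | v T | R U; U -> u | T; R -> v | T | S U v; T -> v T' | v U S T' | u u T T'; T' -> v R T' | u T' | ε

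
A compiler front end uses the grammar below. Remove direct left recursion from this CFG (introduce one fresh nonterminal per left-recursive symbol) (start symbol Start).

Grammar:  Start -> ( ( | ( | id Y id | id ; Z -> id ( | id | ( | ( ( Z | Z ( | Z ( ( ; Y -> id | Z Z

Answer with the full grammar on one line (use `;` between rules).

Start -> ( ( | ( | id Y id | id; Z -> id ( Z1 | id Z1 | ( Z1 | ( ( Z Z1; Y -> id | Z Z; Z1 -> ( Z1 | ( ( Z1 | ε

Directly left-recursive nonterminal: Z.
For Z: α = {(, ( (}, β = {id (, id, (, ( ( Z}. Rewrite as Z → β Z1 and Z1 → α Z1 | ε.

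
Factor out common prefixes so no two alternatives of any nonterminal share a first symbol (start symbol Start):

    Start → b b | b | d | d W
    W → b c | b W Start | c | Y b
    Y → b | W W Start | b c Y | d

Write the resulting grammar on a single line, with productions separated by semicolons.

Start has alternatives sharing prefix 'b': factor to Start → b Start1 with Start1 → b | ε.
Start has alternatives sharing prefix 'd': factor to Start → d Start2 with Start2 → ε | W.
W has alternatives sharing prefix 'b': factor to W → b W1 with W1 → c | W Start.
Y has alternatives sharing prefix 'b': factor to Y → b Y1 with Y1 → ε | c Y.

Start → b Start1 | d Start2; W → c | Y b | b W1; Y → W W Start | d | b Y1; Start1 → b | ε; Start2 → ε | W; W1 → c | W Start; Y1 → ε | c Y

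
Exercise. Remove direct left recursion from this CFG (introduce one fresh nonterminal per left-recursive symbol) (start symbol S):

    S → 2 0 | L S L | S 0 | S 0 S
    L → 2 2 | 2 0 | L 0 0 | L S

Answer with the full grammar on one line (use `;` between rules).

Directly left-recursive nonterminals: S, L.
For S: α = {0, 0 S}, β = {2 0, L S L}. Rewrite as S → β S' and S' → α S' | ε.
For L: α = {0 0, S}, β = {2 2, 2 0}. Rewrite as L → β L' and L' → α L' | ε.

S → 2 0 S' | L S L S'; L → 2 2 L' | 2 0 L'; S' → 0 S' | 0 S S' | ε; L' → 0 0 L' | S L' | ε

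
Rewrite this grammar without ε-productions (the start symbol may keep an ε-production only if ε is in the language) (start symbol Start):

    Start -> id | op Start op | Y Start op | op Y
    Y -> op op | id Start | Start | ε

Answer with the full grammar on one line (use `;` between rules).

Start -> id | op Start op | Y Start op | Start op | op Y | op; Y -> op op | id Start | Start

The nullable symbols are {Y}.
ε ∉ L(G), so no ε-production is kept.
Add the nullable-subset variants: Start → Y Start op gives Y Start op | Start op. Start → op Y gives op Y | op.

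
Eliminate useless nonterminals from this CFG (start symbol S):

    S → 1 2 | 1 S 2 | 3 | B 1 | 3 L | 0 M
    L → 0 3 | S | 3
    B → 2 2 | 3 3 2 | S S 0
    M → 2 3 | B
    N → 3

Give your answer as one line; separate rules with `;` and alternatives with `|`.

S → 1 2 | 1 S 2 | 3 | B 1 | 3 L | 0 M; L → 0 3 | S | 3; B → 2 2 | 3 3 2 | S S 0; M → 2 3 | B

Generating nonterminals: {B, L, M, N, S}.
Reachable from S after that: {B, L, M, S}.
Removed useless symbols: {N} and every production mentioning them.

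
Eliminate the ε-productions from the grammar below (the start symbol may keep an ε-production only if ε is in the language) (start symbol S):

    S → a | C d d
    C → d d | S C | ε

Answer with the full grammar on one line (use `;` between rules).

S → a | C d d | d d; C → d d | S C | S

Nullable nonterminals: {C}.
ε ∉ L(G), so no ε-production is kept.
For each production, add variants omitting each subset of nullable occurrences: S → C d d gives C d d | d d. C → S C gives S C | S.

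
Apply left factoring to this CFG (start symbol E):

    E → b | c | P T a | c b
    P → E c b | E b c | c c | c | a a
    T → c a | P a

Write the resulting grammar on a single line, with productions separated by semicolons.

E has alternatives sharing prefix 'c': factor to E → c E' with E' → ε | b.
P has alternatives sharing prefix 'E': factor to P → E P' with P' → c b | b c.
P has alternatives sharing prefix 'c': factor to P → c P'' with P'' → c | ε.

E → b | P T a | c E'; P → a a | E P' | c P''; T → c a | P a; E' → ε | b; P' → c b | b c; P'' → c | ε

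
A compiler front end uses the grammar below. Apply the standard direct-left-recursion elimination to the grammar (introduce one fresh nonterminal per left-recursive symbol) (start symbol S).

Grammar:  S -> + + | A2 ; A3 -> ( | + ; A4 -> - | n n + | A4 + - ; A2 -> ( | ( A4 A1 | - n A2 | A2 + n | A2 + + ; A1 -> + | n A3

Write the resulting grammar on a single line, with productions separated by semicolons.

S -> + + | A2; A3 -> ( | +; A4 -> - A4' | n n + A4'; A2 -> ( A2' | ( A4 A1 A2' | - n A2 A2'; A1 -> + | n A3; A4' -> + - A4' | epsilon; A2' -> + n A2' | + + A2' | epsilon

Directly left-recursive nonterminals: A4, A2.
For A4: α = {+ -}, β = {-, n n +}. Rewrite as A4 → β A4' and A4' → α A4' | ε.
For A2: α = {+ n, + +}, β = {(, ( A4 A1, - n A2}. Rewrite as A2 → β A2' and A2' → α A2' | ε.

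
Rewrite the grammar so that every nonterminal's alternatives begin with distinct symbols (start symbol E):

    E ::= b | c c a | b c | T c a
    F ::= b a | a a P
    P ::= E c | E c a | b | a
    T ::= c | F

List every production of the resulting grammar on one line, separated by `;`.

E ::= c c a | T c a | b E'; F ::= b a | a a P; P ::= b | a | E c P'; T ::= c | F; E' ::= epsilon | c; P' ::= epsilon | a

E has alternatives sharing prefix 'b': factor to E → b E' with E' → ε | c.
P has alternatives sharing prefix 'E c': factor to P → E c P' with P' → ε | a.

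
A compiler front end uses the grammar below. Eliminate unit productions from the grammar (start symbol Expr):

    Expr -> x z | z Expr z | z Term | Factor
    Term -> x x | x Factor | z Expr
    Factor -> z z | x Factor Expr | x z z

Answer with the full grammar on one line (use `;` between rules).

Unit pairs: Expr ⇒* {Factor}.
For every A with A ⇒* B via unit rules, add B's non-unit alternatives to A; then delete every rule of the form X → Y.

Expr -> z z | x Factor Expr | x z z | x z | z Expr z | z Term; Term -> x x | x Factor | z Expr; Factor -> z z | x Factor Expr | x z z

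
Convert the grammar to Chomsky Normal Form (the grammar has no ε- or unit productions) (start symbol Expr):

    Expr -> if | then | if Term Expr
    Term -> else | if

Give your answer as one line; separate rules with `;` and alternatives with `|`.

Expr -> if | then | X1 Y1; Term -> else | if; X1 -> if; Y1 -> Term Expr

Introduce a nonterminal for each terminal appearing in a rule of length ≥ 2: X1 → if.
Binarize each right-hand side of length ≥ 3 by chaining fresh nonterminals (Y1, Y2, …): affected rules were Expr → X1 Term Expr.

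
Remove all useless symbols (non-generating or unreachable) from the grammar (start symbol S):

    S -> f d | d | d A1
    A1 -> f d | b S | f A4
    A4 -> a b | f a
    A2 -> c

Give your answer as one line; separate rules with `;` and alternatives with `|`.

S -> f d | d | d A1; A1 -> f d | b S | f A4; A4 -> a b | f a

Generating nonterminals: {A1, A2, A4, S}.
Reachable from S after that: {A1, A4, S}.
Removed useless symbols: {A2} and every production mentioning them.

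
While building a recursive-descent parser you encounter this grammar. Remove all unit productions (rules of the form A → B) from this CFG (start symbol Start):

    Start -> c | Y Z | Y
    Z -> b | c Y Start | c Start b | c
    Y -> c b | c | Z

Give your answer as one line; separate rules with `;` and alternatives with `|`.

Start -> b | c Y Start | c Start b | c | Y Z | c b; Z -> b | c Y Start | c Start b | c; Y -> b | c Y Start | c Start b | c | c b

Unit pairs: Start ⇒* {Y, Z}; Y ⇒* {Z}.
For each unit pair (A, B), copy every non-unit production of B to A, then drop all unit productions.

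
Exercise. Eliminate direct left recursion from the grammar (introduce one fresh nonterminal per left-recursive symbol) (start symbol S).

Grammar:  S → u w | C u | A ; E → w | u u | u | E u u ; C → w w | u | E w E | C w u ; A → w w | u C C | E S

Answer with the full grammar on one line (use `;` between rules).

Directly left-recursive nonterminals: E, C.
For E: α = {u u}, β = {w, u u, u}. Rewrite as E → β E' and E' → α E' | ε.
For C: α = {w u}, β = {w w, u, E w E}. Rewrite as C → β C' and C' → α C' | ε.

S → u w | C u | A; E → w E' | u u E' | u E'; C → w w C' | u C' | E w E C'; A → w w | u C C | E S; E' → u u E' | ε; C' → w u C' | ε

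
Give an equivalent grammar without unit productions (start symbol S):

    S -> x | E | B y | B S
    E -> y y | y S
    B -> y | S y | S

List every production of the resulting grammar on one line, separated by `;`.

Unit pairs: B ⇒* {E, S}; S ⇒* {E}.
Replace each nonterminal's rules with the union of the non-unit rules of every nonterminal it unit-derives.

S -> y y | y S | x | B y | B S; E -> y y | y S; B -> y | S y | y y | y S | x | B y | B S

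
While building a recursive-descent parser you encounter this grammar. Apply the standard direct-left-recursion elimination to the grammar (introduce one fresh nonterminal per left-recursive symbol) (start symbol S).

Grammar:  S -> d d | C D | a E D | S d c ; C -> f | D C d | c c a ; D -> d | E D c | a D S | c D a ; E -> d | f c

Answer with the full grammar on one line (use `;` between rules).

Left recursion appears on S.
For S: α = {d c}, β = {d d, C D, a E D}. Rewrite as S → β S' and S' → α S' | ε.

S -> d d S' | C D S' | a E D S'; C -> f | D C d | c c a; D -> d | E D c | a D S | c D a; E -> d | f c; S' -> d c S' | ε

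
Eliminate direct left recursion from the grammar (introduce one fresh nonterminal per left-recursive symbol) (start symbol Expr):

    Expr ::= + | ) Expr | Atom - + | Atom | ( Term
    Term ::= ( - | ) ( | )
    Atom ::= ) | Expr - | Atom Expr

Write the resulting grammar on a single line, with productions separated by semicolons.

Left recursion appears on Atom.
For Atom: α = {Expr}, β = {), Expr -}. Rewrite as Atom → β Atom1 and Atom1 → α Atom1 | ε.

Expr ::= + | ) Expr | Atom - + | Atom | ( Term; Term ::= ( - | ) ( | ); Atom ::= ) Atom1 | Expr - Atom1; Atom1 ::= Expr Atom1 | ε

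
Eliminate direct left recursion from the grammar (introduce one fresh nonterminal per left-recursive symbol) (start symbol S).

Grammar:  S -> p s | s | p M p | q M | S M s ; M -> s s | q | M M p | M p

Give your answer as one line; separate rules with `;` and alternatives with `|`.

S, M are directly left-recursive.
For S: α = {M s}, β = {p s, s, p M p, q M}. Rewrite as S → β S' and S' → α S' | ε.
For M: α = {M p, p}, β = {s s, q}. Rewrite as M → β M' and M' → α M' | ε.

S -> p s S' | s S' | p M p S' | q M S'; M -> s s M' | q M'; S' -> M s S' | ε; M' -> M p M' | p M' | ε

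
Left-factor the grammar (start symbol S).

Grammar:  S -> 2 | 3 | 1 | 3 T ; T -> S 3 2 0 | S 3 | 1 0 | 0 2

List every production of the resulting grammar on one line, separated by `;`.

S -> 2 | 1 | 3 S'; T -> 1 0 | 0 2 | S 3 T'; S' -> ε | T; T' -> 2 0 | ε

S has alternatives sharing prefix '3': factor to S → 3 S' with S' → ε | T.
T has alternatives sharing prefix 'S 3': factor to T → S 3 T' with T' → 2 0 | ε.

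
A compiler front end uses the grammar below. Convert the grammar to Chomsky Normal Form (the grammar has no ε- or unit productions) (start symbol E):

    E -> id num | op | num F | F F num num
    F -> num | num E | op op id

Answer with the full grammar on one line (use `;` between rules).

E -> X1 X2 | op | X2 F | F Y1; F -> num | X2 E | X3 Y3; X1 -> id; X2 -> num; X3 -> op; Y1 -> F Y2; Y2 -> X2 X2; Y3 -> X3 X1

Introduce a nonterminal for each terminal appearing in a rule of length ≥ 2: X1 → id, X2 → num, X3 → op.
Binarize each right-hand side of length ≥ 3 by chaining fresh nonterminals (Y1, Y2, …): affected rules were E → F F X2 X2; F → X3 X3 X1.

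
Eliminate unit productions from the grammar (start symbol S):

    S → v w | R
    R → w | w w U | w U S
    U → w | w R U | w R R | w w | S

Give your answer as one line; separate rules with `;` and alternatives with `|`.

Unit pairs: S ⇒* {R}; U ⇒* {R, S}.
Replace each nonterminal's rules with the union of the non-unit rules of every nonterminal it unit-derives.

S → v w | w | w w U | w U S; R → w | w w U | w U S; U → w | w R U | w R R | w w | v w | w w U | w U S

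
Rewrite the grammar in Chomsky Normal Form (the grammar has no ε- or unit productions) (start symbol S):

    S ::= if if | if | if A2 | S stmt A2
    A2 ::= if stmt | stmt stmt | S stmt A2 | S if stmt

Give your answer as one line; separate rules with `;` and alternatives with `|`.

Introduce a nonterminal for each terminal appearing in a rule of length ≥ 2: X1 → if, X2 → stmt.
Binarize each right-hand side of length ≥ 3 by chaining fresh nonterminals (Y1, Y2, …): affected rules were S → S X2 A2; A2 → S X2 A2; A2 → S X1 X2.

S ::= X1 X1 | if | X1 A2 | S Y1; A2 ::= X1 X2 | X2 X2 | S Y2 | S Y3; X1 ::= if; X2 ::= stmt; Y1 ::= X2 A2; Y2 ::= X2 A2; Y3 ::= X1 X2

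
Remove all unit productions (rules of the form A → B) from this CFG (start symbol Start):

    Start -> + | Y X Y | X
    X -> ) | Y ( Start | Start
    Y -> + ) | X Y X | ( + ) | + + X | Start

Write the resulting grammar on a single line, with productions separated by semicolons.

Unit pairs: Start ⇒* {X}; X ⇒* {Start}; Y ⇒* {Start, X}.
Replace each nonterminal's rules with the union of the non-unit rules of every nonterminal it unit-derives.

Start -> + | Y X Y | ) | Y ( Start; X -> + | Y X Y | ) | Y ( Start; Y -> + | Y X Y | ) | Y ( Start | + ) | X Y X | ( + ) | + + X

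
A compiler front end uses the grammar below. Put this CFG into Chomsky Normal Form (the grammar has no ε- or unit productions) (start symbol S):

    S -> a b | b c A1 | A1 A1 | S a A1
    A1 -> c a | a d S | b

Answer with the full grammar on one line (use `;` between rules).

Introduce a nonterminal for each terminal appearing in a rule of length ≥ 2: X1 → a, X2 → b, X3 → c, X4 → d.
Binarize each right-hand side of length ≥ 3 by chaining fresh nonterminals (Y1, Y2, …): affected rules were S → X2 X3 A1; S → S X1 A1; A1 → X1 X4 S.

S -> X1 X2 | X2 Y1 | A1 A1 | S Y2; A1 -> X3 X1 | X1 Y3 | b; X1 -> a; X2 -> b; X3 -> c; X4 -> d; Y1 -> X3 A1; Y2 -> X1 A1; Y3 -> X4 S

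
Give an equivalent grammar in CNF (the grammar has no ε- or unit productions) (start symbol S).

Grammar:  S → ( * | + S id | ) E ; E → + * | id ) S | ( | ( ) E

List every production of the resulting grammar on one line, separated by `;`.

Introduce a nonterminal for each terminal appearing in a rule of length ≥ 2: X1 → (, X2 → *, X3 → +, X4 → id, X5 → ).
Binarize each right-hand side of length ≥ 3 by chaining fresh nonterminals (Y1, Y2, …): affected rules were S → X3 S X4; E → X4 X5 S; E → X1 X5 E.

S → X1 X2 | X3 Y1 | X5 E; E → X3 X2 | X4 Y2 | ( | X1 Y3; X1 → (; X2 → *; X3 → +; X4 → id; X5 → ); Y1 → S X4; Y2 → X5 S; Y3 → X5 E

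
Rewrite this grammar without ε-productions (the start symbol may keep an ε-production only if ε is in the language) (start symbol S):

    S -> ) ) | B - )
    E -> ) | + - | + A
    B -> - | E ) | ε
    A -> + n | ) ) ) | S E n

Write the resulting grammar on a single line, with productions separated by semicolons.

Nullable nonterminals: {B}.
ε ∉ L(G), so no ε-production is kept.
For each production, add variants omitting each subset of nullable occurrences: S → B - ) gives B - ) | - ).

S -> ) ) | B - ) | - ); E -> ) | + - | + A; B -> - | E ); A -> + n | ) ) ) | S E n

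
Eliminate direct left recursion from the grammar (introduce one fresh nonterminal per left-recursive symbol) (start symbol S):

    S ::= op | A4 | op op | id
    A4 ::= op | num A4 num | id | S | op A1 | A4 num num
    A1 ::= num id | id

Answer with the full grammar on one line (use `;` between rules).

A4 is directly left-recursive.
For A4: α = {num num}, β = {op, num A4 num, id, S, op A1}. Rewrite as A4 → β A4' and A4' → α A4' | ε.

S ::= op | A4 | op op | id; A4 ::= op A4' | num A4 num A4' | id A4' | S A4' | op A1 A4'; A1 ::= num id | id; A4' ::= num num A4' | eps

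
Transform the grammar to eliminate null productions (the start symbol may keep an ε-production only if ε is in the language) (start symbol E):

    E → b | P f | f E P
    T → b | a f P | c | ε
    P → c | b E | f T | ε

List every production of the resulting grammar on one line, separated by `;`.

Nullable nonterminals: {P, T}.
ε ∉ L(G), so no ε-production is kept.
For each production, add variants omitting each subset of nullable occurrences: E → P f gives P f | f. E → f E P gives f E P | f E. T → a f P gives a f P | a f. P → f T gives f T | f.

E → b | P f | f | f E P | f E; T → b | a f P | a f | c; P → c | b E | f T | f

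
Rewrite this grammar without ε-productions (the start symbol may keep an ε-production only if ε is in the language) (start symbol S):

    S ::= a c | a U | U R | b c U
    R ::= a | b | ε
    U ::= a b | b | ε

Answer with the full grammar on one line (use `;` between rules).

S ::= a c | a U | a | U R | U | R | b c U | b c | ε; R ::= a | b; U ::= a b | b

Nullable set = {R, S, U}.
ε ∈ L(G) since S is nullable, so keep S → ε.
For each production, add variants omitting each subset of nullable occurrences: S → a U gives a U | a. S → U R gives U R | U | R. S → b c U gives b c U | b c.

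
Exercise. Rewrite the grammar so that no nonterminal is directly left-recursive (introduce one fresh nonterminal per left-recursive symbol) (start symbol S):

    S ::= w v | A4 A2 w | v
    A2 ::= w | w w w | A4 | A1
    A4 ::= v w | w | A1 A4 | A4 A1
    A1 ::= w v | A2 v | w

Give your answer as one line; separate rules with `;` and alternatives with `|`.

A4 is directly left-recursive.
For A4: α = {A1}, β = {v w, w, A1 A4}. Rewrite as A4 → β A4' and A4' → α A4' | ε.

S ::= w v | A4 A2 w | v; A2 ::= w | w w w | A4 | A1; A4 ::= v w A4' | w A4' | A1 A4 A4'; A1 ::= w v | A2 v | w; A4' ::= A1 A4' | ε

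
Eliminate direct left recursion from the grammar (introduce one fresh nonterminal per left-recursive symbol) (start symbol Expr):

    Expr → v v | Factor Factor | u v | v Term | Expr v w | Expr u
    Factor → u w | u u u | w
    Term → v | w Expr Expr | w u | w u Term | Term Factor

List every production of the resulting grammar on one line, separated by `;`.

Directly left-recursive nonterminals: Expr, Term.
For Expr: α = {v w, u}, β = {v v, Factor Factor, u v, v Term}. Rewrite as Expr → β Expr1 and Expr1 → α Expr1 | ε.
For Term: α = {Factor}, β = {v, w Expr Expr, w u, w u Term}. Rewrite as Term → β Term1 and Term1 → α Term1 | ε.

Expr → v v Expr1 | Factor Factor Expr1 | u v Expr1 | v Term Expr1; Factor → u w | u u u | w; Term → v Term1 | w Expr Expr Term1 | w u Term1 | w u Term Term1; Expr1 → v w Expr1 | u Expr1 | ε; Term1 → Factor Term1 | ε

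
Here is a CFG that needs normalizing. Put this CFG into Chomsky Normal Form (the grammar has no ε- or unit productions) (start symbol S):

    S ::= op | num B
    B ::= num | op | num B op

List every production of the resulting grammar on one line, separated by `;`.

Introduce a nonterminal for each terminal appearing in a rule of length ≥ 2: X1 → num, X2 → op.
Binarize each right-hand side of length ≥ 3 by chaining fresh nonterminals (Y1, Y2, …): affected rules were B → X1 B X2.

S ::= op | X1 B; B ::= num | op | X1 Y1; X1 ::= num; X2 ::= op; Y1 ::= B X2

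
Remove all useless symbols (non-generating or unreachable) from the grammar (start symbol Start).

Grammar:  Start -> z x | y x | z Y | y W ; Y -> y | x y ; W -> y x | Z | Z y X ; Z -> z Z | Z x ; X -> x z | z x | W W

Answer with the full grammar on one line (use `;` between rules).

Start -> z x | y x | z Y | y W; Y -> y | x y; W -> y x

Generating nonterminals: {Start, W, X, Y}.
Reachable from Start after that: {Start, W, Y}.
Removed useless symbols: {X, Z} and every production mentioning them.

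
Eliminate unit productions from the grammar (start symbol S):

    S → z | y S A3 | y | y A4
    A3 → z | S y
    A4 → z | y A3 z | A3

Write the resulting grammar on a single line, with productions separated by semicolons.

Unit pairs: A4 ⇒* {A3}.
For each unit pair (A, B), copy every non-unit production of B to A, then drop all unit productions.

S → z | y S A3 | y | y A4; A3 → z | S y; A4 → z | y A3 z | S y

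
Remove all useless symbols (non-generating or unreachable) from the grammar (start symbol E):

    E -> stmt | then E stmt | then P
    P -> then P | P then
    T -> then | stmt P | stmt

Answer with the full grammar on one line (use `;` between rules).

Generating nonterminals: {E, T}.
Reachable from E after that: {E}.
Removed useless symbols: {P, T} and every production mentioning them.

E -> stmt | then E stmt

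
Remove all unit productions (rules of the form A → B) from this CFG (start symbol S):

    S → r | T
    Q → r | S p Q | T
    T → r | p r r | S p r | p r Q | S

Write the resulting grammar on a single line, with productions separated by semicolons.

Unit pairs: Q ⇒* {S, T}; S ⇒* {T}; T ⇒* {S}.
Replace each nonterminal's rules with the union of the non-unit rules of every nonterminal it unit-derives.

S → r | p r r | S p r | p r Q; Q → r | S p Q | p r r | S p r | p r Q; T → r | p r r | S p r | p r Q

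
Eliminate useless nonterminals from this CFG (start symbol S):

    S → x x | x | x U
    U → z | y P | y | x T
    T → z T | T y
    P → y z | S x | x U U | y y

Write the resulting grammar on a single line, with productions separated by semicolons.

Generating nonterminals: {P, S, U}.
Reachable from S after that: {P, S, U}.
Removed useless symbols: {T} and every production mentioning them.

S → x x | x | x U; U → z | y P | y; P → y z | S x | x U U | y y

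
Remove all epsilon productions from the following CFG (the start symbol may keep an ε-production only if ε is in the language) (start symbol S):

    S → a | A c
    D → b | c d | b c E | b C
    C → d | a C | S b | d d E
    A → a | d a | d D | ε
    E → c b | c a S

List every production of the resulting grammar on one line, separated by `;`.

Nullable set = {A}.
ε ∉ L(G), so no ε-production is kept.
For each production, add variants omitting each subset of nullable occurrences: S → A c gives A c | c.

S → a | A c | c; D → b | c d | b c E | b C; C → d | a C | S b | d d E; A → a | d a | d D; E → c b | c a S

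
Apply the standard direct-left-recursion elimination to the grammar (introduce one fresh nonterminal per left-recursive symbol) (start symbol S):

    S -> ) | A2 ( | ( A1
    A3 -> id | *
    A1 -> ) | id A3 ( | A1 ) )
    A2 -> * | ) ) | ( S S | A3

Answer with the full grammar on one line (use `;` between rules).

A1 is directly left-recursive.
For A1: α = {) )}, β = {), id A3 (}. Rewrite as A1 → β A1' and A1' → α A1' | ε.

S -> ) | A2 ( | ( A1; A3 -> id | *; A1 -> ) A1' | id A3 ( A1'; A2 -> * | ) ) | ( S S | A3; A1' -> ) ) A1' | epsilon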